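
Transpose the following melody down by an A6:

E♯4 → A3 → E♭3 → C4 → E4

G3 Cb3 Gbb2 Ebb3 Gb3

E#4 to G3
A3 to Cb3
Eb3 to Gbb2
C4 to Ebb3
E4 to Gb3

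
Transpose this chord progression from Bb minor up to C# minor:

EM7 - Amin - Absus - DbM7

Bb minor up to C# minor is an augmented second; each chord root moves by that interval while the quality stays the same.
EM7: root E up an augmented second → F##, giving F##M7.
Amin: root A up an augmented second → B#, giving B#min.
Absus: root Ab up an augmented second → B, giving Bsus.
DbM7: root Db up an augmented second → E, giving EM7.

F##M7 B#min Bsus EM7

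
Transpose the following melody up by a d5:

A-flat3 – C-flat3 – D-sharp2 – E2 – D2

Ebb4 Gbb3 A2 Bb2 Ab2

Ab3: a fifth up reaches E, and 6 semitones makes it Ebb4.
Cb3 up a diminished fifth is Gbb3.
D#2: a fifth up reaches A, and 6 semitones makes it A2.
E2: a fifth up reaches B, and 6 semitones makes it Bb2.
D2 up a diminished fifth is Ab2.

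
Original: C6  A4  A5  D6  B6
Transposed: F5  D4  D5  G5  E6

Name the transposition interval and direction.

down a perfect fifth

From C6 to F5 is 5 letter names — a fifth of some quality.
F5 to C6 is 7 semitones, which makes it a perfect fifth; the second version is lower, so the direction is down.
Checking another pair — B6 → E6 — gives the same interval.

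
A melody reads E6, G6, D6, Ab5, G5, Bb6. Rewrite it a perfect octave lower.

E5 G5 D5 Ab4 G4 Bb5

E6: an octave down reaches E, and 12 semitones makes it E5.
A perfect octave down from G6 gives G5.
D6 down a perfect octave is D5.
Ab5: an octave down reaches A, and 12 semitones makes it Ab4.
G5: an octave down reaches G, and 12 semitones makes it G4.
Bb6: an octave down reaches B, and 12 semitones makes it Bb5.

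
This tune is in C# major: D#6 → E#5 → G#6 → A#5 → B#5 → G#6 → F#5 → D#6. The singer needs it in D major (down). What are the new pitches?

E5 F#4 A5 B4 C#5 A5 G4 E5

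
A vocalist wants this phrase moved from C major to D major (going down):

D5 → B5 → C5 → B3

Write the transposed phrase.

E4 C#5 D4 C#3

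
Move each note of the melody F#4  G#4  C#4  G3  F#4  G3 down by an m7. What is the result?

F#4 down a minor seventh is G#3.
G#4: a seventh down reaches A, and 10 semitones makes it A#3.
A minor seventh down from C#4 gives D#3.
G3 down a minor seventh is A2.
F#4: a seventh down reaches G, and 10 semitones makes it G#3.
A minor seventh down from G3 gives A2.

G#3 A#3 D#3 A2 G#3 A2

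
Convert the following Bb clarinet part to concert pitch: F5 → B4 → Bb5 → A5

The Bb clarinet sounds a major second below written, so transpose each written note down a major second.
F5 gives Eb5
B4 gives A4
Bb5 gives Ab5
A5 gives G5

Eb5 A4 Ab5 G5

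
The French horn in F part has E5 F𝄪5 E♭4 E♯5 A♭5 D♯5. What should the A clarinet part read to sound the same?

C5 D#5 Cb4 C#5 Fb5 B4

First find concert pitch: the French horn in F sounds a perfect fifth below written, so E5 F𝄪5 E♭4 E♯5 A♭5 D♯5 sounds A4 B#4 Ab3 A#4 Db5 G#4.
Then write for A clarinet: it sounds a minor third below written, so the part must be a minor third above concert.
A4 → C5
B#4 → D#5
Ab3 → Cb4
A#4 → C#5
Db5 → Fb5
G#4 → B4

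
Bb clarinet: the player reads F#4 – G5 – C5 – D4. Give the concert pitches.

E4 F5 Bb4 C4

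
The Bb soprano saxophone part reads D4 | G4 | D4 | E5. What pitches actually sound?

The Bb soprano saxophone sounds a major second below written, so transpose each written note down a major second.
D4 → C4
G4 → F4
D4 → C4
E5 → D5

C4 F4 C4 D5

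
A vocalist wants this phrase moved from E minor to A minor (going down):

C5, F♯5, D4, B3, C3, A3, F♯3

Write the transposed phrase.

F4 B4 G3 E3 F2 D3 B2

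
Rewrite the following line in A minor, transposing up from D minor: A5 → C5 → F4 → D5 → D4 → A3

E6 G5 C5 A5 A4 E4

From D up to A is a perfect fifth; apply that to each pitch.
A5 gives E6
C5 gives G5
F4 gives C5
D5 gives A5
D4 gives A4
A3 gives E4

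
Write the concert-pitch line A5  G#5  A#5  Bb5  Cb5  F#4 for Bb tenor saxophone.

B6 A#6 B#6 C7 Db6 G#5

Written C4 sounds as Bb2 on the Bb tenor saxophone, so concert pitches are written a major ninth up.
A5 gives B6
G#5 gives A#6
A#5 gives B#6
Bb5 gives C7
Cb5 gives Db6
F#4 gives G#5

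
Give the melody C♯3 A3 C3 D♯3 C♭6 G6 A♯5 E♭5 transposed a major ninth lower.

B1 G2 Bb1 C#2 Bbb4 F5 G#4 Db4

C#3 -> B1
A3 -> G2
C3 -> Bb1
D#3 -> C#2
Cb6 -> Bbb4
G6 -> F5
A#5 -> G#4
Eb5 -> Db4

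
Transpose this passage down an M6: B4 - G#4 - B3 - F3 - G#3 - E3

B4 -> D4
G#4 -> B3
B3 -> D3
F3 -> Ab2
G#3 -> B2
E3 -> G2

D4 B3 D3 Ab2 B2 G2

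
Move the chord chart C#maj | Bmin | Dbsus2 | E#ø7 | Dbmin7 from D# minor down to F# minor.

Emaj Dmin Fbsus2 G#ø7 Fbmin7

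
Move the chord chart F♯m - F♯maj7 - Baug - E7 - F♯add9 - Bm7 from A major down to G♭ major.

A major down to G♭ major is an augmented second; each chord root moves by that interval while the quality stays the same.
F♯m: root F♯ down an augmented second → Eb, giving Ebm.
F♯maj7: root F♯ down an augmented second → Eb, giving Ebmaj7.
Baug: root B down an augmented second → Ab, giving Abaug.
E7: root E down an augmented second → Db, giving Db7.
F♯add9: root F♯ down an augmented second → Eb, giving Ebadd9.
Bm7: root B down an augmented second → Ab, giving Abm7.

Ebm Ebmaj7 Abaug Db7 Ebadd9 Abm7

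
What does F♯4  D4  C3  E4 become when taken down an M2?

E4 C4 Bb2 D4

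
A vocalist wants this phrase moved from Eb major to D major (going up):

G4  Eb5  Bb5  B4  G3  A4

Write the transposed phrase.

Eb major to D major up is a major seventh, so every note moves up by that interval.
G4 to F#5
Eb5 to D6
Bb5 to A6
B4 to A#5
G3 to F#4
A4 to G#5

F#5 D6 A6 A#5 F#4 G#5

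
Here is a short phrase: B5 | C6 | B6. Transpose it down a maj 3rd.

B5: a third down reaches G, and 4 semitones makes it G5.
A major third down from C6 gives Ab5.
B6: a third down reaches G, and 4 semitones makes it G6.

G5 Ab5 G6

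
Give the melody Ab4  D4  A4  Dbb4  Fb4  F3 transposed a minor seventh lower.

Ab4 becomes Bb3
D4 becomes E3
A4 becomes B3
Dbb4 becomes Ebb3
Fb4 becomes Gb3
F3 becomes G2

Bb3 E3 B3 Ebb3 Gb3 G2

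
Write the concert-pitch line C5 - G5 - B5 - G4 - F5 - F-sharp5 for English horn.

Written C4 sounds as F3 on the English horn, so concert pitches are written a perfect fifth up.
C5 to G5
G5 to D6
B5 to F#6
G4 to D5
F5 to C6
F#5 to C#6

G5 D6 F#6 D5 C6 C#6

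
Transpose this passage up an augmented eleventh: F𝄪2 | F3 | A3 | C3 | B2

B##3 B4 D#5 F#4 E#4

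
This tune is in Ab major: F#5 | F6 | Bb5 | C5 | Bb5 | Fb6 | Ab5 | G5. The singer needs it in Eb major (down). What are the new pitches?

From Ab down to Eb is a perfect fourth; apply that to each pitch.
F#5 gives C#5
F6 gives C6
Bb5 gives F5
C5 gives G4
Bb5 gives F5
Fb6 gives Cb6
Ab5 gives Eb5
G5 gives D5

C#5 C6 F5 G4 F5 Cb6 Eb5 D5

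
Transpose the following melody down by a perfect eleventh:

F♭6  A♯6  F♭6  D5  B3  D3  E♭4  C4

Fb6 -> Cb5
A#6 -> E#5
Fb6 -> Cb5
D5 -> A3
B3 -> F#2
D3 -> A1
Eb4 -> Bb2
C4 -> G2

Cb5 E#5 Cb5 A3 F#2 A1 Bb2 G2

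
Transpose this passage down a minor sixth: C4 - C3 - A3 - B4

C4 → E3
C3 → E2
A3 → C#3
B4 → D#4

E3 E2 C#3 D#4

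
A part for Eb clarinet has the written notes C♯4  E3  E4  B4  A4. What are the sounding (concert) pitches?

The Eb clarinet sounds a minor third above written, so transpose each written note up a minor third.
C#4 gives E4
E3 gives G3
E4 gives G4
B4 gives D5
A4 gives C5

E4 G3 G4 D5 C5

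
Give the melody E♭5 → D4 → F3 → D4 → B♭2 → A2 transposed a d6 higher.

Cbb6 Bbb4 Dbb4 Bbb4 Gbb3 Fb3

Eb5 up a diminished sixth is Cbb6.
A diminished sixth up from D4 gives Bbb4.
A diminished sixth up from F3 gives Dbb4.
D4: a sixth up reaches B, and 7 semitones makes it Bbb4.
Bb2 up a diminished sixth is Gbb3.
A2: a sixth up reaches F, and 7 semitones makes it Fb3.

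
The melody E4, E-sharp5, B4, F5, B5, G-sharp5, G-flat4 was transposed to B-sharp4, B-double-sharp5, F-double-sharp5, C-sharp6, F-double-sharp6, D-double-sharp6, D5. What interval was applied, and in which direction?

up an augmented fifth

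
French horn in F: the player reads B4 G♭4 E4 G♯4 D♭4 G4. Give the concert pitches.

E4 Cb4 A3 C#4 Gb3 C4

The French horn in F sounds a perfect fifth below written, so transpose each written note down a perfect fifth.
B4 gives E4
Gb4 gives Cb4
E4 gives A3
G#4 gives C#4
Db4 gives Gb3
G4 gives C4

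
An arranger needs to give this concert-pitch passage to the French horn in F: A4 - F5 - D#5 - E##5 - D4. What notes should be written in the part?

The French horn in F sounds a perfect fifth below written, so the written part must be a perfect fifth above concert — transpose each note up.
A4 → E5
F5 → C6
D#5 → A#5
E##5 → B##5
D4 → A4

E5 C6 A#5 B##5 A4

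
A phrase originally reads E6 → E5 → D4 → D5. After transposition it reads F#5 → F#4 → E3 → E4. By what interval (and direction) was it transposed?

Take the first pair: E6 → F#5. E to F spans 7 letter names, so the interval is some kind of seventh.
F#5 to E6 is 10 semitones, which makes it a minor seventh; the second version is lower, so the direction is down.
Checking another pair — D5 → E4 — gives the same interval.

down a minor seventh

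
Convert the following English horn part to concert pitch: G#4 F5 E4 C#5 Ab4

C#4 Bb4 A3 F#4 Db4

The English horn sounds a perfect fifth below written, so transpose each written note down a perfect fifth.
G#4 to C#4
F5 to Bb4
E4 to A3
C#5 to F#4
Ab4 to Db4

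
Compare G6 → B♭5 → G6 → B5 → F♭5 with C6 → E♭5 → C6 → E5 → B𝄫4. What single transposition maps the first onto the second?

down a perfect fifth

Take the first pair: G6 → C6. G to C spans 5 letter names, so the interval is some kind of fifth.
C6 to G6 is 7 semitones, which makes it a perfect fifth; the second version is lower, so the direction is down.
Checking another pair — Fb5 → Bbb4 — gives the same interval.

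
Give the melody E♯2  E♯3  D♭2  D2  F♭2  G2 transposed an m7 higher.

D#3 D#4 Cb3 C3 Ebb3 F3

A minor seventh up from E#2 gives D#3.
E#3: a seventh up reaches D, and 10 semitones makes it D#4.
Db2 up a minor seventh is Cb3.
D2: a seventh up reaches C, and 10 semitones makes it C3.
A minor seventh up from Fb2 gives Ebb3.
G2: a seventh up reaches F, and 10 semitones makes it F3.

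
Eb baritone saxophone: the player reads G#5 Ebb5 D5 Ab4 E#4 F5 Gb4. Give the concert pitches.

Written C4 on the Eb baritone saxophone sounds as Eb2, a major thirteenth lower; apply that shift to every note.
G#5 -> B3
Ebb5 -> Gbb3
D5 -> F3
Ab4 -> Cb3
E#4 -> G#2
F5 -> Ab3
Gb4 -> Bbb2

B3 Gbb3 F3 Cb3 G#2 Ab3 Bbb2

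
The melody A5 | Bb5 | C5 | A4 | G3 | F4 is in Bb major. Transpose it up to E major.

D#6 E6 F#5 D#5 C#4 B4

From Bb up to E is an augmented fourth; apply that to each pitch.
A5 gives D#6
Bb5 gives E6
C5 gives F#5
A4 gives D#5
G3 gives C#4
F4 gives B4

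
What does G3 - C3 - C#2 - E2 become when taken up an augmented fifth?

D#4 G#3 G##2 B#2

G3: a fifth up reaches D, and 8 semitones makes it D#4.
An augmented fifth up from C3 gives G#3.
C#2: a fifth up reaches G, and 8 semitones makes it G##2.
An augmented fifth up from E2 gives B#2.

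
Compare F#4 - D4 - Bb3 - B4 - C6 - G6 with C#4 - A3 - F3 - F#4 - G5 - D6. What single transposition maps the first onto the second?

down a perfect fourth

Take the first pair: F#4 → C#4. F to C spans 4 letter names, so the interval is some kind of fourth.
C#4 to F#4 is 5 semitones, which makes it a perfect fourth; the second version is lower, so the direction is down.
Checking another pair — G6 → D6 — gives the same interval.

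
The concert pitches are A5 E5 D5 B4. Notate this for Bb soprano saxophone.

Written C4 sounds as Bb3 on the Bb soprano saxophone, so concert pitches are written a major second up.
A5 → B5
E5 → F#5
D5 → E5
B4 → C#5

B5 F#5 E5 C#5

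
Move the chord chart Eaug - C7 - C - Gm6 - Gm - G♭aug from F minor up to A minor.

F minor up to A minor is a major third; each chord root moves by that interval while the quality stays the same.
Eaug: root E up a major third → G#, giving G#aug.
C7: root C up a major third → E, giving E7.
C: root C up a major third → E, giving E.
Gm6: root G up a major third → B, giving Bm6.
Gm: root G up a major third → B, giving Bm.
G♭aug: root G♭ up a major third → Bb, giving Bbaug.

G#aug E7 E Bm6 Bm Bbaug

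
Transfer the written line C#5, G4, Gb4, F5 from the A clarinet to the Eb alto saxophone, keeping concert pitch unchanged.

First find concert pitch: the A clarinet sounds a minor third below written, so C#5 G4 Gb4 F5 sounds A#4 E4 Eb4 D5.
Then write for Eb alto saxophone: it sounds a major sixth below written, so the part must be a major sixth above concert.
A#4 → F##5
E4 → C#5
Eb4 → C5
D5 → B5

F##5 C#5 C5 B5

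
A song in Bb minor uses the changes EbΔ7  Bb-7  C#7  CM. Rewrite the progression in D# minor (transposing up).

Bb minor up to D# minor is an augmented third; each chord root moves by that interval while the quality stays the same.
EbΔ7: root Eb up an augmented third → G#, giving G#Δ7.
Bb-7: root Bb up an augmented third → D#, giving D#-7.
C#7: root C# up an augmented third → E##, giving E##7.
CM: root C up an augmented third → E#, giving E#M.

G#Δ7 D#-7 E##7 E#M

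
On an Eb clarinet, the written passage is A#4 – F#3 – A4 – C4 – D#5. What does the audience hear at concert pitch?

C#5 A3 C5 Eb4 F#5

The Eb clarinet sounds a minor third above written, so transpose each written note up a minor third.
A#4 becomes C#5
F#3 becomes A3
A4 becomes C5
C4 becomes Eb4
D#5 becomes F#5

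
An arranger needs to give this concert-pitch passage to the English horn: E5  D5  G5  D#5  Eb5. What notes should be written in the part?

B5 A5 D6 A#5 Bb5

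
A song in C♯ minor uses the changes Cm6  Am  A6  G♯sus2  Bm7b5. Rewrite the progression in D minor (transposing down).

C♯ minor down to D minor is a major seventh; each chord root moves by that interval while the quality stays the same.
Cm6: root C down a major seventh → Db, giving Dbm6.
Am: root A down a major seventh → Bb, giving Bbm.
A6: root A down a major seventh → Bb, giving Bb6.
G♯sus2: root G♯ down a major seventh → A, giving Asus2.
Bm7b5: root B down a major seventh → C, giving Cm7b5.

Dbm6 Bbm Bb6 Asus2 Cm7b5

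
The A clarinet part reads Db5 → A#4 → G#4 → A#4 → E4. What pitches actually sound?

Bb4 F##4 E#4 F##4 C#4

Written C4 on the A clarinet sounds as A3, a minor third lower; apply that shift to every note.
Db5 becomes Bb4
A#4 becomes F##4
G#4 becomes E#4
A#4 becomes F##4
E4 becomes C#4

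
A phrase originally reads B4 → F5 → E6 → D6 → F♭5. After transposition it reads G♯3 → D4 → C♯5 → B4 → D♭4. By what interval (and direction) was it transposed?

down a minor tenth

Take the first pair: B4 → G#3. B to G spans 10 letter names, so the interval is some kind of tenth.
G#3 to B4 is 15 semitones, which makes it a minor tenth; the second version is lower, so the direction is down.
Checking another pair — Fb5 → Db4 — gives the same interval.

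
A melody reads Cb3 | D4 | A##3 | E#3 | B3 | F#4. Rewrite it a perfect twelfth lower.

Cb3: a twelfth down reaches F, and 19 semitones makes it Fb1.
D4: a twelfth down reaches G, and 19 semitones makes it G2.
A##3: a twelfth down reaches D, and 19 semitones makes it D##2.
A perfect twelfth down from E#3 gives A#1.
B3: a twelfth down reaches E, and 19 semitones makes it E2.
F#4 down a perfect twelfth is B2.

Fb1 G2 D##2 A#1 E2 B2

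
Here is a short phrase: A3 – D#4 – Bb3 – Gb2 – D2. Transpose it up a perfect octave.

A4 D#5 Bb4 Gb3 D3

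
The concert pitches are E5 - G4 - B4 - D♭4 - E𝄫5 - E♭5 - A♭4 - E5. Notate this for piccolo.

Written C4 sounds as C5 on the piccolo, so concert pitches are written a perfect octave down.
E5 becomes E4
G4 becomes G3
B4 becomes B3
Db4 becomes Db3
Ebb5 becomes Ebb4
Eb5 becomes Eb4
Ab4 becomes Ab3
E5 becomes E4

E4 G3 B3 Db3 Ebb4 Eb4 Ab3 E4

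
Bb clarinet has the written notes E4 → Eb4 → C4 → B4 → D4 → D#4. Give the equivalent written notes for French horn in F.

First find concert pitch: the Bb clarinet sounds a major second below written, so E4 Eb4 C4 B4 D4 D#4 sounds D4 Db4 Bb3 A4 C4 C#4.
Then write for French horn in F: it sounds a perfect fifth below written, so the part must be a perfect fifth above concert.
D4 → A4
Db4 → Ab4
Bb3 → F4
A4 → E5
C4 → G4
C#4 → G#4

A4 Ab4 F4 E5 G4 G#4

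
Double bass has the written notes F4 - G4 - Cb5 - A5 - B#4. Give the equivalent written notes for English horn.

C4 D4 Gb4 E5 F##4

First find concert pitch: the double bass sounds a perfect octave below written, so F4 G4 Cb5 A5 B#4 sounds F3 G3 Cb4 A4 B#3.
Then write for English horn: it sounds a perfect fifth below written, so the part must be a perfect fifth above concert.
F3 → C4
G3 → D4
Cb4 → Gb4
A4 → E5
B#3 → F##4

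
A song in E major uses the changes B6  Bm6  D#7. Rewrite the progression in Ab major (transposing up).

E major up to Ab major is a diminished fourth; each chord root moves by that interval while the quality stays the same.
B6: root B up a diminished fourth → Eb, giving Eb6.
Bm6: root B up a diminished fourth → Eb, giving Ebm6.
D#7: root D# up a diminished fourth → G, giving G7.

Eb6 Ebm6 G7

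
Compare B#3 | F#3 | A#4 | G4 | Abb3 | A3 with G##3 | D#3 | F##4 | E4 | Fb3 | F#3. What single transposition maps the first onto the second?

down a minor third

Take the first pair: B#3 → G##3. B to G spans 3 letter names, so the interval is some kind of third.
G##3 to B#3 is 3 semitones, which makes it a minor third; the second version is lower, so the direction is down.
Checking another pair — A3 → F#3 — gives the same interval.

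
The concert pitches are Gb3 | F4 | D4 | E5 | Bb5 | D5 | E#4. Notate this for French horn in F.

Written C4 sounds as F3 on the French horn in F, so concert pitches are written a perfect fifth up.
Gb3 to Db4
F4 to C5
D4 to A4
E5 to B5
Bb5 to F6
D5 to A5
E#4 to B#4

Db4 C5 A4 B5 F6 A5 B#4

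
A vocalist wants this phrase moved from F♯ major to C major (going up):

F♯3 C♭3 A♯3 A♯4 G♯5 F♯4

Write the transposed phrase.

C4 Gbb3 E4 E5 D6 C5

From F♯ up to C is a diminished fifth; apply that to each pitch.
F#3 → C4
Cb3 → Gbb3
A#3 → E4
A#4 → E5
G#5 → D6
F#4 → C5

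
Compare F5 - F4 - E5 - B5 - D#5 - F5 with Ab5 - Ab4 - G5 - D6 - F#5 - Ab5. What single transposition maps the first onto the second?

Take the first pair: F5 → Ab5. F to A spans 3 letter names, so the interval is some kind of third.
F5 to Ab5 is 3 semitones, which makes it a minor third; the second version is higher, so the direction is up.
Checking another pair — F5 → Ab5 — gives the same interval.

up a minor third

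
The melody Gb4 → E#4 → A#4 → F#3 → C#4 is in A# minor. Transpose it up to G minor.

Fbb5 D5 G5 Eb4 Bb4

From A# up to G is a diminished seventh; apply that to each pitch.
Gb4 becomes Fbb5
E#4 becomes D5
A#4 becomes G5
F#3 becomes Eb4
C#4 becomes Bb4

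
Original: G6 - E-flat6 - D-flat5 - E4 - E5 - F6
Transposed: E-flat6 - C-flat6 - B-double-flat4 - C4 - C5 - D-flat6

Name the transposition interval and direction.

down a major third

From G6 to Eb6 is 3 letter names — a third of some quality.
Eb6 to G6 is 4 semitones, which makes it a major third; the second version is lower, so the direction is down.
Checking another pair — F6 → Db6 — gives the same interval.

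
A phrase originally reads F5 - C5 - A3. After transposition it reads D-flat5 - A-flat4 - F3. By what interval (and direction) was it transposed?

down a major third

From F5 to Db5 is 3 letter names — a third of some quality.
Db5 to F5 is 4 semitones, which makes it a major third; the second version is lower, so the direction is down.
Checking another pair — A3 → F3 — gives the same interval.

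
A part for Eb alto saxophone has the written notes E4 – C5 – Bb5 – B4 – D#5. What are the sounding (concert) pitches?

G3 Eb4 Db5 D4 F#4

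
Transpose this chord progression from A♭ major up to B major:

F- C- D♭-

G#- D#- E-

A♭ major up to B major is an augmented second; each chord root moves by that interval while the quality stays the same.
F-: root F up an augmented second → G#, giving G#-.
C-: root C up an augmented second → D#, giving D#-.
D♭-: root D♭ up an augmented second → E, giving E-.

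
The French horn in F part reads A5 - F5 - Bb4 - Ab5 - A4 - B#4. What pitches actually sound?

Written C4 on the French horn in F sounds as F3, a perfect fifth lower; apply that shift to every note.
A5 → D5
F5 → Bb4
Bb4 → Eb4
Ab5 → Db5
A4 → D4
B#4 → E#4

D5 Bb4 Eb4 Db5 D4 E#4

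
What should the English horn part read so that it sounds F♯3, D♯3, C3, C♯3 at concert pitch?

C#4 A#3 G3 G#3

Written C4 sounds as F3 on the English horn, so concert pitches are written a perfect fifth up.
F#3 → C#4
D#3 → A#3
C3 → G3
C#3 → G#3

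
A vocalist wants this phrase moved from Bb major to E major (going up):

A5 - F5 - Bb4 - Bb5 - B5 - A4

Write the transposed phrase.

D#6 B5 E5 E6 E#6 D#5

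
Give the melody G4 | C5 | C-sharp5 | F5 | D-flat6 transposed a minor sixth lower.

G4 to B3
C5 to E4
C#5 to E#4
F5 to A4
Db6 to F5

B3 E4 E#4 A4 F5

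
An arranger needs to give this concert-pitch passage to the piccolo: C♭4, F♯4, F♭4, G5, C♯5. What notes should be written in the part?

The piccolo sounds a perfect octave above written, so the written part must be a perfect octave below concert — transpose each note down.
Cb4 becomes Cb3
F#4 becomes F#3
Fb4 becomes Fb3
G5 becomes G4
C#5 becomes C#4

Cb3 F#3 Fb3 G4 C#4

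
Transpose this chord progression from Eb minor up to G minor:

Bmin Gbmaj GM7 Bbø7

Eb minor up to G minor is a major third; each chord root moves by that interval while the quality stays the same.
Bmin: root B up a major third → D#, giving D#min.
Gbmaj: root Gb up a major third → Bb, giving Bbmaj.
GM7: root G up a major third → B, giving BM7.
Bbø7: root Bb up a major third → D, giving Dø7.

D#min Bbmaj BM7 Dø7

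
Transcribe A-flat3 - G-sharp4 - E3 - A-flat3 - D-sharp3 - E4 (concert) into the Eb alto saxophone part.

F4 E#5 C#4 F4 B#3 C#5

Written C4 sounds as Eb3 on the Eb alto saxophone, so concert pitches are written a major sixth up.
Ab3 -> F4
G#4 -> E#5
E3 -> C#4
Ab3 -> F4
D#3 -> B#3
E4 -> C#5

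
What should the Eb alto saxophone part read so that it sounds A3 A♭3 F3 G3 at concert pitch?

F#4 F4 D4 E4

The Eb alto saxophone sounds a major sixth below written, so the written part must be a major sixth above concert — transpose each note up.
A3 becomes F#4
Ab3 becomes F4
F3 becomes D4
G3 becomes E4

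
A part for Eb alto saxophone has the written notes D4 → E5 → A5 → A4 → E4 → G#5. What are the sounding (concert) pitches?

The Eb alto saxophone sounds a major sixth below written, so transpose each written note down a major sixth.
D4 -> F3
E5 -> G4
A5 -> C5
A4 -> C4
E4 -> G3
G#5 -> B4

F3 G4 C5 C4 G3 B4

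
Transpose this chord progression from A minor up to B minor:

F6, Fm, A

G6 Gm B

A minor up to B minor is a major second; each chord root moves by that interval while the quality stays the same.
F6: root F up a major second → G, giving G6.
Fm: root F up a major second → G, giving Gm.
A: root A up a major second → B, giving B.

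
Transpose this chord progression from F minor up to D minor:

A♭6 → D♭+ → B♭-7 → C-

F minor up to D minor is a major sixth; each chord root moves by that interval while the quality stays the same.
A♭6: root A♭ up a major sixth → F, giving F6.
D♭+: root D♭ up a major sixth → Bb, giving Bb+.
B♭-7: root B♭ up a major sixth → G, giving G-7.
C-: root C up a major sixth → A, giving A-.

F6 Bb+ G-7 A-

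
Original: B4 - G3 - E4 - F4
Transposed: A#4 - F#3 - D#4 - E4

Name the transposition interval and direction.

down a minor second

Take the first pair: B4 → A#4. B to A spans 2 letter names, so the interval is some kind of second.
A#4 to B4 is 1 semitone, which makes it a minor second; the second version is lower, so the direction is down.
Checking another pair — F4 → E4 — gives the same interval.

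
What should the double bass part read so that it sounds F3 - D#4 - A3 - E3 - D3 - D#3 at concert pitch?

Written C4 sounds as C3 on the double bass, so concert pitches are written a perfect octave up.
F3 becomes F4
D#4 becomes D#5
A3 becomes A4
E3 becomes E4
D3 becomes D4
D#3 becomes D#4

F4 D#5 A4 E4 D4 D#4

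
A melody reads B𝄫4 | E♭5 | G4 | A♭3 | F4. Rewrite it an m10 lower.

Gb3 C4 E3 F2 D3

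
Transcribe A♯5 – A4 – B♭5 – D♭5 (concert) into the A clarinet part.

The A clarinet sounds a minor third below written, so the written part must be a minor third above concert — transpose each note up.
A#5 becomes C#6
A4 becomes C5
Bb5 becomes Db6
Db5 becomes Fb5

C#6 C5 Db6 Fb5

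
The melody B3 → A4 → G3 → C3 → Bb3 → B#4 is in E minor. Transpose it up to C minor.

E minor to C minor up is a minor sixth, so every note moves up by that interval.
B3 gives G4
A4 gives F5
G3 gives Eb4
C3 gives Ab3
Bb3 gives Gb4
B#4 gives G#5

G4 F5 Eb4 Ab3 Gb4 G#5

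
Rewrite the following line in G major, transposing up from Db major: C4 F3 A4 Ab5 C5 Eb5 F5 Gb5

From Db up to G is an augmented fourth; apply that to each pitch.
C4 gives F#4
F3 gives B3
A4 gives D#5
Ab5 gives D6
C5 gives F#5
Eb5 gives A5
F5 gives B5
Gb5 gives C6

F#4 B3 D#5 D6 F#5 A5 B5 C6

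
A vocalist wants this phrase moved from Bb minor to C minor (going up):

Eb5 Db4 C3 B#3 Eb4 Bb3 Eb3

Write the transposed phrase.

F5 Eb4 D3 C##4 F4 C4 F3

From Bb up to C is a major second; apply that to each pitch.
Eb5 to F5
Db4 to Eb4
C3 to D3
B#3 to C##4
Eb4 to F4
Bb3 to C4
Eb3 to F3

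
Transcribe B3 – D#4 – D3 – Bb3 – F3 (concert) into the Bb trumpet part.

Written C4 sounds as Bb3 on the Bb trumpet, so concert pitches are written a major second up.
B3 → C#4
D#4 → E#4
D3 → E3
Bb3 → C4
F3 → G3

C#4 E#4 E3 C4 G3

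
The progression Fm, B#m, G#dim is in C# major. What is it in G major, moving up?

Cbm F#m Ddim

C# major up to G major is a diminished fifth; each chord root moves by that interval while the quality stays the same.
Fm: root F up a diminished fifth → Cb, giving Cbm.
B#m: root B# up a diminished fifth → F#, giving F#m.
G#dim: root G# up a diminished fifth → D, giving Ddim.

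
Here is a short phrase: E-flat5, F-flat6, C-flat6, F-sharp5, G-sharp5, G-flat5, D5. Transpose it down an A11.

Bbb3 Cbb5 Gbb4 C4 D4 Dbb4 Ab3

Eb5: an eleventh down reaches B, and 18 semitones makes it Bbb3.
An augmented eleventh down from Fb6 gives Cbb5.
Cb6: an eleventh down reaches G, and 18 semitones makes it Gbb4.
An augmented eleventh down from F#5 gives C4.
G#5 down an augmented eleventh is D4.
An augmented eleventh down from Gb5 gives Dbb4.
D5 down an augmented eleventh is Ab3.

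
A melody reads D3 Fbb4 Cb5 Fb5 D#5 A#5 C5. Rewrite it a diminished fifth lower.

D3: a fifth down reaches G, and 6 semitones makes it G#2.
A diminished fifth down from Fbb4 gives Bbb3.
Cb5: a fifth down reaches F, and 6 semitones makes it F4.
Fb5 down a diminished fifth is Bb4.
D#5 down a diminished fifth is G##4.
A#5: a fifth down reaches D, and 6 semitones makes it D##5.
C5 down a diminished fifth is F#4.

G#2 Bbb3 F4 Bb4 G##4 D##5 F#4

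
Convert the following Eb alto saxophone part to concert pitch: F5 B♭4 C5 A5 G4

The Eb alto saxophone sounds a major sixth below written, so transpose each written note down a major sixth.
F5 gives Ab4
Bb4 gives Db4
C5 gives Eb4
A5 gives C5
G4 gives Bb3

Ab4 Db4 Eb4 C5 Bb3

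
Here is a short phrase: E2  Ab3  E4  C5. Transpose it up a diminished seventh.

E2: a seventh up reaches D, and 9 semitones makes it Db3.
Ab3 up a diminished seventh is Gbb4.
E4 up a diminished seventh is Db5.
C5 up a diminished seventh is Bbb5.

Db3 Gbb4 Db5 Bbb5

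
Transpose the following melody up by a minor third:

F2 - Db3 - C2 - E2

Ab2 Fb3 Eb2 G2

F2 to Ab2
Db3 to Fb3
C2 to Eb2
E2 to G2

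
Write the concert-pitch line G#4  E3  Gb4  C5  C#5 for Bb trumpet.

A#4 F#3 Ab4 D5 D#5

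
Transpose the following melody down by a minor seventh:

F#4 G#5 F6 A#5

F#4 to G#3
G#5 to A#4
F6 to G5
A#5 to B#4

G#3 A#4 G5 B#4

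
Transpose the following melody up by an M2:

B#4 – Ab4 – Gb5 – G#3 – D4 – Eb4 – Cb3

B#4 -> C##5
Ab4 -> Bb4
Gb5 -> Ab5
G#3 -> A#3
D4 -> E4
Eb4 -> F4
Cb3 -> Db3

C##5 Bb4 Ab5 A#3 E4 F4 Db3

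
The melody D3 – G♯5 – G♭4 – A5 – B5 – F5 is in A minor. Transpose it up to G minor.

From A up to G is a minor seventh; apply that to each pitch.
D3 becomes C4
G#5 becomes F#6
Gb4 becomes Fb5
A5 becomes G6
B5 becomes A6
F5 becomes Eb6

C4 F#6 Fb5 G6 A6 Eb6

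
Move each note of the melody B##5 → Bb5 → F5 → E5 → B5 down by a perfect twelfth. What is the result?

E##4 Eb4 Bb3 A3 E4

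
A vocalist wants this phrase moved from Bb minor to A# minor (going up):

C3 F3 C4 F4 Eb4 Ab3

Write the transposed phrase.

B#3 E#4 B#4 E#5 D#5 G#4

Bb minor to A# minor up is an augmented seventh, so every note moves up by that interval.
C3 gives B#3
F3 gives E#4
C4 gives B#4
F4 gives E#5
Eb4 gives D#5
Ab3 gives G#4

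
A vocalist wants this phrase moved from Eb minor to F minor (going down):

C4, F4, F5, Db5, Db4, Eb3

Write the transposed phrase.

D3 G3 G4 Eb4 Eb3 F2

From Eb down to F is a minor seventh; apply that to each pitch.
C4 becomes D3
F4 becomes G3
F5 becomes G4
Db5 becomes Eb4
Db4 becomes Eb3
Eb3 becomes F2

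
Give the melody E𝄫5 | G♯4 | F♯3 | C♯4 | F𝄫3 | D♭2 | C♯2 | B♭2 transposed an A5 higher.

Ebb5 gives Bb5
G#4 gives D##5
F#3 gives C##4
C#4 gives G##4
Fbb3 gives Cb4
Db2 gives A2
C#2 gives G##2
Bb2 gives F#3

Bb5 D##5 C##4 G##4 Cb4 A2 G##2 F#3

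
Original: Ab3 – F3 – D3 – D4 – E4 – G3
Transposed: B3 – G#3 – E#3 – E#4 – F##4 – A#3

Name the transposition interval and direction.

up an augmented second

From Ab3 to B3 is 2 letter names — a second of some quality.
Ab3 to B3 is 3 semitones, which makes it an augmented second; the second version is higher, so the direction is up.
Checking another pair — G3 → A#3 — gives the same interval.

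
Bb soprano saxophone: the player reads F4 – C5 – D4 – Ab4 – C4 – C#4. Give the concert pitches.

Eb4 Bb4 C4 Gb4 Bb3 B3

Written C4 on the Bb soprano saxophone sounds as Bb3, a major second lower; apply that shift to every note.
F4 becomes Eb4
C5 becomes Bb4
D4 becomes C4
Ab4 becomes Gb4
C4 becomes Bb3
C#4 becomes B3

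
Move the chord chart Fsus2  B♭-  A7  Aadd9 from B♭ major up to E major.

Bsus2 E- D#7 D#add9

B♭ major up to E major is an augmented fourth; each chord root moves by that interval while the quality stays the same.
Fsus2: root F up an augmented fourth → B, giving Bsus2.
B♭-: root B♭ up an augmented fourth → E, giving E-.
A7: root A up an augmented fourth → D#, giving D#7.
Aadd9: root A up an augmented fourth → D#, giving D#add9.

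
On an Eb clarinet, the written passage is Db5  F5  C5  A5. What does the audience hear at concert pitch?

Written C4 on the Eb clarinet sounds as Eb4, a minor third higher; apply that shift to every note.
Db5 gives Fb5
F5 gives Ab5
C5 gives Eb5
A5 gives C6

Fb5 Ab5 Eb5 C6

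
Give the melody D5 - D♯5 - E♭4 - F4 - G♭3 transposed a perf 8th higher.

D5 to D6
D#5 to D#6
Eb4 to Eb5
F4 to F5
Gb3 to Gb4

D6 D#6 Eb5 F5 Gb4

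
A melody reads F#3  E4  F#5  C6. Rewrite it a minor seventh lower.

G#2 F#3 G#4 D5

F#3 to G#2
E4 to F#3
F#5 to G#4
C6 to D5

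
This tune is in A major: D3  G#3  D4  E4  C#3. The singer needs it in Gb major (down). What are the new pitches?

From A down to Gb is an augmented second; apply that to each pitch.
D3 gives Cb3
G#3 gives F3
D4 gives Cb4
E4 gives Db4
C#3 gives Bb2

Cb3 F3 Cb4 Db4 Bb2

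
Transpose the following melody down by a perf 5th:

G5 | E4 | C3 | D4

G5 -> C5
E4 -> A3
C3 -> F2
D4 -> G3

C5 A3 F2 G3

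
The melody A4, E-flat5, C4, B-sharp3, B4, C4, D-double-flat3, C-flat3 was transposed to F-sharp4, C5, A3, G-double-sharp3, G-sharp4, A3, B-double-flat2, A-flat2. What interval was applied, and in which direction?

From A4 to F#4 is 3 letter names — a third of some quality.
F#4 to A4 is 3 semitones, which makes it a minor third; the second version is lower, so the direction is down.
Checking another pair — Cb3 → Ab2 — gives the same interval.

down a minor third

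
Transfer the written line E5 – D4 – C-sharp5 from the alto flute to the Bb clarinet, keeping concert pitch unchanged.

First find concert pitch: the alto flute sounds a perfect fourth below written, so E5 D4 C-sharp5 sounds B4 A3 G#4.
Then write for Bb clarinet: it sounds a major second below written, so the part must be a major second above concert.
B4 → C#5
A3 → B3
G#4 → A#4

C#5 B3 A#4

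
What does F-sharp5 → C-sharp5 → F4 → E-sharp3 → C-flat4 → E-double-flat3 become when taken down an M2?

F#5 to E5
C#5 to B4
F4 to Eb4
E#3 to D#3
Cb4 to Bbb3
Ebb3 to Dbb3

E5 B4 Eb4 D#3 Bbb3 Dbb3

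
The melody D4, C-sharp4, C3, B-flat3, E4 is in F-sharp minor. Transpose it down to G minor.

F-sharp minor to G minor down is a major seventh, so every note moves down by that interval.
D4 -> Eb3
C#4 -> D3
C3 -> Db2
Bb3 -> Cb3
E4 -> F3

Eb3 D3 Db2 Cb3 F3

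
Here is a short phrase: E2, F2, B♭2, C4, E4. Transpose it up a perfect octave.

E2 up a perfect octave is E3.
F2 up a perfect octave is F3.
A perfect octave up from Bb2 gives Bb3.
C4 up a perfect octave is C5.
E4 up a perfect octave is E5.

E3 F3 Bb3 C5 E5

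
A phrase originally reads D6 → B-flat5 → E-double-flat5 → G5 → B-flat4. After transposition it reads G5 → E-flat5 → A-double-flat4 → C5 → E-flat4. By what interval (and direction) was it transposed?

down a perfect fifth

Take the first pair: D6 → G5. D to G spans 5 letter names, so the interval is some kind of fifth.
G5 to D6 is 7 semitones, which makes it a perfect fifth; the second version is lower, so the direction is down.
Checking another pair — Bb4 → Eb4 — gives the same interval.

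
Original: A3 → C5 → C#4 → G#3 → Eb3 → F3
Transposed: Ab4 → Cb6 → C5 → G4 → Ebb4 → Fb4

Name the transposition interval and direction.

up a diminished octave

Take the first pair: A3 → Ab4. A to A spans 8 letter names, so the interval is some kind of octave.
A3 to Ab4 is 11 semitones, which makes it a diminished octave; the second version is higher, so the direction is up.
Checking another pair — F3 → Fb4 — gives the same interval.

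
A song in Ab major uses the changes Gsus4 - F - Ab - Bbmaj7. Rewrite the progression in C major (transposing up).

Bsus4 A C Dmaj7

Ab major up to C major is a major third; each chord root moves by that interval while the quality stays the same.
Gsus4: root G up a major third → B, giving Bsus4.
F: root F up a major third → A, giving A.
Ab: root Ab up a major third → C, giving C.
Bbmaj7: root Bb up a major third → D, giving Dmaj7.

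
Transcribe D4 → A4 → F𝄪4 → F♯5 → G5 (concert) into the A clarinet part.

The A clarinet sounds a minor third below written, so the written part must be a minor third above concert — transpose each note up.
D4 gives F4
A4 gives C5
F##4 gives A#4
F#5 gives A5
G5 gives Bb5

F4 C5 A#4 A5 Bb5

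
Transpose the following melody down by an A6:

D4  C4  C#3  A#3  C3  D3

D4 -> Fb3
C4 -> Ebb3
C#3 -> Eb2
A#3 -> C3
C3 -> Ebb2
D3 -> Fb2

Fb3 Ebb3 Eb2 C3 Ebb2 Fb2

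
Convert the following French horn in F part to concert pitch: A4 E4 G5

D4 A3 C5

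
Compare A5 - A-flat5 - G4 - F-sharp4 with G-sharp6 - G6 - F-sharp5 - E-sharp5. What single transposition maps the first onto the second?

up a major seventh

From A5 to G#6 is 7 letter names — a seventh of some quality.
A5 to G#6 is 11 semitones, which makes it a major seventh; the second version is higher, so the direction is up.
Checking another pair — F#4 → E#5 — gives the same interval.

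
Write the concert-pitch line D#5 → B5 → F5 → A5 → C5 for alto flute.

The alto flute sounds a perfect fourth below written, so the written part must be a perfect fourth above concert — transpose each note up.
D#5 to G#5
B5 to E6
F5 to Bb5
A5 to D6
C5 to F5

G#5 E6 Bb5 D6 F5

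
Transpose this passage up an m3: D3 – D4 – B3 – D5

F3 F4 D4 F5

D3 up a minor third is F3.
A minor third up from D4 gives F4.
B3 up a minor third is D4.
A minor third up from D5 gives F5.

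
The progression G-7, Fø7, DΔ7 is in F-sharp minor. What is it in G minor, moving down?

F-sharp minor down to G minor is a major seventh; each chord root moves by that interval while the quality stays the same.
G-7: root G down a major seventh → Ab, giving Ab-7.
Fø7: root F down a major seventh → Gb, giving Gbø7.
DΔ7: root D down a major seventh → Eb, giving EbΔ7.

Ab-7 Gbø7 EbΔ7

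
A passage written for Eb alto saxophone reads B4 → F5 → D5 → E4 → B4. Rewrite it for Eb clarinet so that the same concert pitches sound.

First find concert pitch: the Eb alto saxophone sounds a major sixth below written, so B4 F5 D5 E4 B4 sounds D4 Ab4 F4 G3 D4.
Then write for Eb clarinet: it sounds a minor third above written, so the part must be a minor third below concert.
D4 → B3
Ab4 → F4
F4 → D4
G3 → E3
D4 → B3

B3 F4 D4 E3 B3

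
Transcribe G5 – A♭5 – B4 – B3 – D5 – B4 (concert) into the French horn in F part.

D6 Eb6 F#5 F#4 A5 F#5

Written C4 sounds as F3 on the French horn in F, so concert pitches are written a perfect fifth up.
G5 to D6
Ab5 to Eb6
B4 to F#5
B3 to F#4
D5 to A5
B4 to F#5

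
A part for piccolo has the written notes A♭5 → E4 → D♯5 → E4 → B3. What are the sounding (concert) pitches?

Ab6 E5 D#6 E5 B4

Written C4 on the piccolo sounds as C5, a perfect octave higher; apply that shift to every note.
Ab5 to Ab6
E4 to E5
D#5 to D#6
E4 to E5
B3 to B4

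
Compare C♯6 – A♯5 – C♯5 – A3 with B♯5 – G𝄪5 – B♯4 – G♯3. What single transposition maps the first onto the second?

down a minor second

From C#6 to B#5 is 2 letter names — a second of some quality.
B#5 to C#6 is 1 semitone, which makes it a minor second; the second version is lower, so the direction is down.
Checking another pair — A3 → G#3 — gives the same interval.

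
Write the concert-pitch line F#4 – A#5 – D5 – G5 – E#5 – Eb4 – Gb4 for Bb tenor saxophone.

Written C4 sounds as Bb2 on the Bb tenor saxophone, so concert pitches are written a major ninth up.
F#4 gives G#5
A#5 gives B#6
D5 gives E6
G5 gives A6
E#5 gives F##6
Eb4 gives F5
Gb4 gives Ab5

G#5 B#6 E6 A6 F##6 F5 Ab5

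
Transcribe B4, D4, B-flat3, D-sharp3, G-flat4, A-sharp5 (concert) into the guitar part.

B5 D5 Bb4 D#4 Gb5 A#6

Written C4 sounds as C3 on the guitar, so concert pitches are written a perfect octave up.
B4 → B5
D4 → D5
Bb3 → Bb4
D#3 → D#4
Gb4 → Gb5
A#5 → A#6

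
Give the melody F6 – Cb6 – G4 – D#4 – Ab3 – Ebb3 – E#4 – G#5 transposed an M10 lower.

F6 becomes Db5
Cb6 becomes Abb4
G4 becomes Eb3
D#4 becomes B2
Ab3 becomes Fb2
Ebb3 becomes Cbb2
E#4 becomes C#3
G#5 becomes E4

Db5 Abb4 Eb3 B2 Fb2 Cbb2 C#3 E4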